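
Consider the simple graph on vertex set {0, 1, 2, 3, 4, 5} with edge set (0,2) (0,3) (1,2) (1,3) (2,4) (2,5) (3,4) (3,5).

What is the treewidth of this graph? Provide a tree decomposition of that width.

Treewidth 2.
One optimal decomposition is:
Bags: B1 = {2, 3, 5}  B2 = {0, 2, 3}  B3 = {2, 3, 4}  B4 = {1, 2, 3}
Tree: B1–B2, B2–B3, B3–B4

Every bag has size at most 3, so the width is 3 − 1 = 2 and tw(G) ≤ 2. For the lower bound, G contains the cycle 2–5–3–0–2, so G is not a forest; only forests have treewidth ≤ 1, hence tw(G) ≥ 2. Hence tw(G) = 2 exactly.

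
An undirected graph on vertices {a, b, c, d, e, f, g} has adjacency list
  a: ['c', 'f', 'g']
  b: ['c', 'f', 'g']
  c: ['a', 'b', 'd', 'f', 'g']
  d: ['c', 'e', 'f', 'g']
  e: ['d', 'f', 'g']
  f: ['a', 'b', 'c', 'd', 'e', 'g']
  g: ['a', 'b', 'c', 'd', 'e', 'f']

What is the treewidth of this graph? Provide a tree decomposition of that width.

Every bag has size at most 4, so the width is 4 − 1 = 3 and tw(G) ≤ 3. Conversely, {d, e, f, g} is a clique of size 4, and the vertices of any clique must share a bag in every tree decomposition; so some bag has ≥ 4 vertices and tw(G) ≥ 3. Combining the bounds, tw(G) = 3.

Treewidth 3.
Bags: B1 = {d, e, f, g}  B2 = {c, d, f, g}  B3 = {b, c, f, g}  B4 = {a, c, f, g}
Tree: B1–B2, B2–B3, B2–B4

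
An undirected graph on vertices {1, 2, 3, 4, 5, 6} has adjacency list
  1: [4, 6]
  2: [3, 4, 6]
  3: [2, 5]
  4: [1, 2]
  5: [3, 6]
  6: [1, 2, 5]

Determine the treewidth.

A width-2 tree decomposition is:
Bags: B1 = {2, 3, 5}  B2 = {2, 5, 6}  B3 = {2, 4, 6}  B4 = {1, 4, 6}
Tree: B1–B2, B2–B3, B3–B4
The largest bag has 3 vertices, giving width 2; this decomposition certifies tw(G) ≤ 2. For the lower bound, G contains the cycle 3–5–6–2–3, so G is not a forest; only forests have treewidth ≤ 1, hence tw(G) ≥ 2. Therefore the treewidth is 2.

2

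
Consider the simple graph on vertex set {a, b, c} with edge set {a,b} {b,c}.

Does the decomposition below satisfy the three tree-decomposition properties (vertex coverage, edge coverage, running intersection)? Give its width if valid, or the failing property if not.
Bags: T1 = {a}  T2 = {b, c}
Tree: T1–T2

No — edge (b,a) lies in no bag.

A tree decomposition must satisfy three properties: every vertex lies in some bag; for every edge, both endpoints lie together in some bag; and for every vertex, the bags containing it form a connected subtree. Here edge (b,a) lies in no bag, so the decomposition is invalid.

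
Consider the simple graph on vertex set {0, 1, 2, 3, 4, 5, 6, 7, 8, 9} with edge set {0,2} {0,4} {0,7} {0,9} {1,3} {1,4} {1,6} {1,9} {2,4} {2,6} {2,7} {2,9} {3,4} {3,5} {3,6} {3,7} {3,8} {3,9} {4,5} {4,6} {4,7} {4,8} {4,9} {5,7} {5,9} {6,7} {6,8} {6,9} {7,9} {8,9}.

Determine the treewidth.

4

A width-4 tree decomposition is:
Bags: B1 = {3, 4, 6, 8, 9}  B2 = {3, 4, 6, 7, 9}  B3 = {3, 4, 5, 7, 9}  B4 = {1, 3, 4, 6, 9}  B5 = {2, 4, 6, 7, 9}  B6 = {0, 2, 4, 7, 9}
Tree: B1–B2, B2–B3, B1–B4, B2–B5, B5–B6
The largest bag has 5 vertices, giving width 4; this decomposition certifies tw(G) ≤ 4. Conversely, {0, 2, 4, 7, 9} is a clique of size 5, and the vertices of any clique must share a bag in every tree decomposition; so some bag has ≥ 5 vertices and tw(G) ≥ 4. Therefore the treewidth is 4.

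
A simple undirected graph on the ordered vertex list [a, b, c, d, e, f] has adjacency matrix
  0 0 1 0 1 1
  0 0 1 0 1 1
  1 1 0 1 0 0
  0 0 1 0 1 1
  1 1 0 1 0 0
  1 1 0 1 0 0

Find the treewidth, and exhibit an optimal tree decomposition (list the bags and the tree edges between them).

Treewidth 3.
One optimal decomposition is:
Bags: B1 = {a, b, d, e}  B2 = {a, b, d, f}  B3 = {a, b, c, d}
Tree: B1–B2, B2–B3

Every bag has size at most 4, so the width is 4 − 1 = 3 and tw(G) ≤ 3. For the lower bound: the 4 vertex sets {a,e}, {b,f}, {d}, {c} are disjoint, each induces a connected subgraph, and every pair is joined by at least one edge of G. Contracting each set to a single vertex therefore yields K_{4} as a minor, and since treewidth is minor-monotone, tw(G) ≥ tw(K_{4}) = 3. The upper and lower bounds meet at 3, so that is the treewidth.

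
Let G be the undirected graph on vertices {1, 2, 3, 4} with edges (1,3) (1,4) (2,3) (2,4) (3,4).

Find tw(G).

A width-2 tree decomposition is:
Bags: B1 = {1, 3, 4}  B2 = {2, 3, 4}
Tree: B1–B2
Every bag has size at most 3, so the width is 3 − 1 = 2 and tw(G) ≤ 2. Conversely, {1, 3, 4} is a clique of size 3, and the vertices of any clique must share a bag in every tree decomposition; so some bag has ≥ 3 vertices and tw(G) ≥ 2. Combining the bounds, tw(G) = 2.

2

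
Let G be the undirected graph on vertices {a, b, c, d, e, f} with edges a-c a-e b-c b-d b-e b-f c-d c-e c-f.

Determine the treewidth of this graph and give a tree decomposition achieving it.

Treewidth 2.
One optimal decomposition is:
Bags: B1 = {b, c, e}  B2 = {a, c, e}  B3 = {b, c, d}  B4 = {b, c, f}
Tree: B1–B2, B1–B3, B3–B4

The largest bag has 3 vertices, giving width 2; this decomposition certifies tw(G) ≤ 2. For the lower bound, the 3 vertices {a, c, e} are pairwise adjacent, and any tree decomposition puts a clique entirely inside one bag — forcing width ≥ 2. Hence tw(G) = 2 exactly.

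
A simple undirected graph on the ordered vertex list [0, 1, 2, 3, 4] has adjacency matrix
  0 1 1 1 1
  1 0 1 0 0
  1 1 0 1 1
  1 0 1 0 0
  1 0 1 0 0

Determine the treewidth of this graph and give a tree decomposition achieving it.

Each bag holds 3 vertices, so the decomposition has width 2, which upper-bounds the treewidth. Conversely, {0, 1, 2} is a clique of size 3, and the vertices of any clique must share a bag in every tree decomposition; so some bag has ≥ 3 vertices and tw(G) ≥ 2. Hence tw(G) = 2 exactly.

Treewidth 2.
One such decomposition:
Bags: B1 = {0, 1, 2}  B2 = {0, 2, 3}  B3 = {0, 2, 4}
Tree: B1–B2, B2–B3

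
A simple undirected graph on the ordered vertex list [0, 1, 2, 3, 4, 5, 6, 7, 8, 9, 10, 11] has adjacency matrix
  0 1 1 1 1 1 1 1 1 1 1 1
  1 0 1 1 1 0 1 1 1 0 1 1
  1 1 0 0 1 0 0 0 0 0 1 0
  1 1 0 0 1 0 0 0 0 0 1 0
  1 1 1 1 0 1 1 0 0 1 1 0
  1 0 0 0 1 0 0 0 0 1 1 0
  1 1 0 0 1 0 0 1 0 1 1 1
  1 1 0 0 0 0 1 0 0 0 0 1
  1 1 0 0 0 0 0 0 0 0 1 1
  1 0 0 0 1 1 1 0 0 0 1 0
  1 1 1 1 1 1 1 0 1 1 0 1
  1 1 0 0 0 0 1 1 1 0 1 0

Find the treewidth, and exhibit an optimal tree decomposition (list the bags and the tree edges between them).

Every bag has size at most 5, so the width is 5 − 1 = 4 and tw(G) ≤ 4. For the lower bound, the 5 vertices {0, 1, 8, 10, 11} are pairwise adjacent, and any tree decomposition puts a clique entirely inside one bag — forcing width ≥ 4. Therefore the treewidth is 4.

Treewidth 4.
One such decomposition:
Bags: B1 = {0, 1, 4, 6, 10}  B2 = {0, 1, 3, 4, 10}  B3 = {0, 4, 6, 9, 10}  B4 = {0, 1, 2, 4, 10}  B5 = {0, 1, 6, 10, 11}  B6 = {0, 1, 8, 10, 11}  B7 = {0, 1, 6, 7, 11}  B8 = {0, 4, 5, 9, 10}
Tree: B1–B2, B1–B3, B2–B4, B1–B5, B5–B6, B5–B7, B3–B8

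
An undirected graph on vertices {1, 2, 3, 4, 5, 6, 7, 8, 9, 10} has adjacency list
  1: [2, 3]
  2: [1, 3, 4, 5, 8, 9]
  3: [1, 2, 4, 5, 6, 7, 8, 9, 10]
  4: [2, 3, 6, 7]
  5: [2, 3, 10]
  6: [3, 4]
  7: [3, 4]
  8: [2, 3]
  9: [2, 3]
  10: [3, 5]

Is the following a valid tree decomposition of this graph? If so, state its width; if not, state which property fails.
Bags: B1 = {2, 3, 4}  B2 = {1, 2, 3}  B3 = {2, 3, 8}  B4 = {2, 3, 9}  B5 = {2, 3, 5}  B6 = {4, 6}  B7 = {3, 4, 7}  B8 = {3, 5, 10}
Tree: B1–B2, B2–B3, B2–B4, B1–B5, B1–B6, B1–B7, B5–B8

A tree decomposition must satisfy three properties: every vertex lies in some bag; for every edge, both endpoints lie together in some bag; and for every vertex, the bags containing it form a connected subtree. Here edge (3,6) lies in no bag, so the decomposition is invalid.

No — edge (3,6) lies in no bag.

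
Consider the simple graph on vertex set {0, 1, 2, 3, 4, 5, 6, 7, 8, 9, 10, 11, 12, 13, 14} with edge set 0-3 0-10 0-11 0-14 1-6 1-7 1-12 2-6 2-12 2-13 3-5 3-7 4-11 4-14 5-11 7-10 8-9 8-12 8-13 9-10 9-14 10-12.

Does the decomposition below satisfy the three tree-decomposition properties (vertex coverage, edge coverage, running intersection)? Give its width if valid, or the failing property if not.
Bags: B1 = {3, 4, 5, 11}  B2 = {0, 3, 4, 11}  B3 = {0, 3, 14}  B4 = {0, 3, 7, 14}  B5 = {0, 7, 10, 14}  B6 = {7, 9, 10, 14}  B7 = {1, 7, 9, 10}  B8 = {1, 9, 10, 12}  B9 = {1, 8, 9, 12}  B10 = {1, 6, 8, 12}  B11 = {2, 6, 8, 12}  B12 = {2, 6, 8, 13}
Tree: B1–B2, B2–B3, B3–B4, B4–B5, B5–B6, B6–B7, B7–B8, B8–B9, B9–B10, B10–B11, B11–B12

No — edge (4,14) lies in no bag.

A tree decomposition must satisfy three properties: every vertex lies in some bag; for every edge, both endpoints lie together in some bag; and for every vertex, the bags containing it form a connected subtree. Here edge (4,14) lies in no bag, so the decomposition is invalid.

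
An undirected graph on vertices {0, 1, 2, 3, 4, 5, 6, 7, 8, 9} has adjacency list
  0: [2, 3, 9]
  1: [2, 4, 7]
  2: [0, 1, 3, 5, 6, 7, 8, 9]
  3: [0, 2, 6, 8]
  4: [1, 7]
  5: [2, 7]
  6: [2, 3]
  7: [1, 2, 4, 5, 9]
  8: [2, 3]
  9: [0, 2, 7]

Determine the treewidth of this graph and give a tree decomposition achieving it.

Treewidth 2.
Bags: B1 = {2, 7, 9}  B2 = {0, 2, 9}  B3 = {1, 2, 7}  B4 = {0, 2, 3}  B5 = {2, 3, 8}  B6 = {1, 4, 7}  B7 = {2, 3, 6}  B8 = {2, 5, 7}
Tree: B1–B2, B1–B3, B2–B4, B4–B5, B3–B6, B4–B7, B1–B8

Each bag holds 3 vertices, so the decomposition has width 2, which upper-bounds the treewidth. Conversely, {1, 2, 7} is a clique of size 3, and the vertices of any clique must share a bag in every tree decomposition; so some bag has ≥ 3 vertices and tw(G) ≥ 2. Combining the bounds, tw(G) = 2.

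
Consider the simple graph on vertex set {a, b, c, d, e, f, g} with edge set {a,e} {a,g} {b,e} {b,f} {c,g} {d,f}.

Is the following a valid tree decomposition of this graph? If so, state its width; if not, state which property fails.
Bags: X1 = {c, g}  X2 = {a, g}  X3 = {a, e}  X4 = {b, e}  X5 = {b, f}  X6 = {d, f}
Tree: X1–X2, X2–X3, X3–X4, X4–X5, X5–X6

Vertex coverage: the bags together contain {a, b, c, d, e, f, g}, the full vertex set. Edge coverage: each edge of G has both endpoints in at least one bag. Running intersection: for every vertex, the bags containing it form a connected subtree. All three properties hold, so this is a valid tree decomposition of width max|bag| − 1 = 1, and hence tw(G) ≤ 1.

Yes; width 1.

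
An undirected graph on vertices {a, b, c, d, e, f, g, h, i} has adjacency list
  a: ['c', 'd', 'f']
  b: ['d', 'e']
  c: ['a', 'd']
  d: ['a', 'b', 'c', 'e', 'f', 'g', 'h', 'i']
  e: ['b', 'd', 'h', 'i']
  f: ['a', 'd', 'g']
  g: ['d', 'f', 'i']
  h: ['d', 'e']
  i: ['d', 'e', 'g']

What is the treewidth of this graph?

A width-2 tree decomposition is:
Bags: B1 = {d, g, i}  B2 = {d, e, i}  B3 = {d, f, g}  B4 = {a, d, f}  B5 = {b, d, e}  B6 = {a, c, d}  B7 = {d, e, h}
Tree: B1–B2, B1–B3, B3–B4, B2–B5, B4–B6, B2–B7
Each bag holds 3 vertices, so the decomposition has width 2, which upper-bounds the treewidth. On the other hand G contains the 3-clique {d, f, g}. A clique must lie in a single bag of any decomposition, so no decomposition can have width below 2. Therefore the treewidth is 2.

2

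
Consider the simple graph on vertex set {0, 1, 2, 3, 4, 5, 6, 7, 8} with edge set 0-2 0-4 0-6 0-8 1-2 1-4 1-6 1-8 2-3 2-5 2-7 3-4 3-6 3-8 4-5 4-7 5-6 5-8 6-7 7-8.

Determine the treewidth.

4

A width-4 tree decomposition is:
Bags: B1 = {0, 2, 4, 6, 8}  B2 = {2, 4, 6, 7, 8}  B3 = {1, 2, 4, 6, 8}  B4 = {2, 4, 5, 6, 8}  B5 = {2, 3, 4, 6, 8}
Tree: B1–B2, B2–B3, B3–B4, B4–B5
Every bag has size at most 5, so the width is 5 − 1 = 4 and tw(G) ≤ 4. For the lower bound: the 5 vertex sets {0,4}, {2,7}, {1,8}, {6}, {5} are disjoint, each induces a connected subgraph, and every pair is joined by at least one edge of G. Contracting each set to a single vertex therefore yields K_{5} as a minor, and since treewidth is minor-monotone, tw(G) ≥ tw(K_{5}) = 4. The upper and lower bounds meet at 4, so that is the treewidth.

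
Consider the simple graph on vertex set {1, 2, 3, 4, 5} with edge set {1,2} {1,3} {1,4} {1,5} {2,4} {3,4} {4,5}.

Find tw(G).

2

A width-2 tree decomposition is:
Bags: B1 = {1, 2, 4}  B2 = {1, 3, 4}  B3 = {1, 4, 5}
Tree: B1–B2, B1–B3
Every bag has size at most 3, so the width is 3 − 1 = 2 and tw(G) ≤ 2. On the other hand G contains the 3-clique {1, 2, 4}. A clique must lie in a single bag of any decomposition, so no decomposition can have width below 2. The upper and lower bounds meet at 2, so that is the treewidth.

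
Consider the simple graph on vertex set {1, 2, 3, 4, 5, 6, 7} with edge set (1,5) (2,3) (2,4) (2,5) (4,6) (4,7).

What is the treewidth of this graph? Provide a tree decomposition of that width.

The largest bag has 2 vertices, giving width 1; this decomposition certifies tw(G) ≤ 1. Any graph with an edge has treewidth ≥ 1, and G has the edge 4–7. Hence tw(G) = 1 exactly.

Treewidth 1.
One such decomposition:
Bags: B1 = {4, 7}  B2 = {2, 4}  B3 = {2, 5}  B4 = {4, 6}  B5 = {1, 5}  B6 = {2, 3}
Tree: B1–B2, B2–B3, B2–B4, B3–B5, B2–B6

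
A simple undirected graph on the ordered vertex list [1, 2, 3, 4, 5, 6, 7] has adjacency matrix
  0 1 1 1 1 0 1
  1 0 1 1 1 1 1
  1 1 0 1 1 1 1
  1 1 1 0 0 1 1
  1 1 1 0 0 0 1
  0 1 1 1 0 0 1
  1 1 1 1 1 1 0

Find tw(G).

A width-4 tree decomposition is:
Bags: B1 = {2, 3, 4, 6, 7}  B2 = {1, 2, 3, 4, 7}  B3 = {1, 2, 3, 5, 7}
Tree: B1–B2, B2–B3
Every bag has size at most 5, so the width is 5 − 1 = 4 and tw(G) ≤ 4. Conversely, {1, 2, 3, 4, 7} is a clique of size 5, and the vertices of any clique must share a bag in every tree decomposition; so some bag has ≥ 5 vertices and tw(G) ≥ 4. Therefore the treewidth is 4.

4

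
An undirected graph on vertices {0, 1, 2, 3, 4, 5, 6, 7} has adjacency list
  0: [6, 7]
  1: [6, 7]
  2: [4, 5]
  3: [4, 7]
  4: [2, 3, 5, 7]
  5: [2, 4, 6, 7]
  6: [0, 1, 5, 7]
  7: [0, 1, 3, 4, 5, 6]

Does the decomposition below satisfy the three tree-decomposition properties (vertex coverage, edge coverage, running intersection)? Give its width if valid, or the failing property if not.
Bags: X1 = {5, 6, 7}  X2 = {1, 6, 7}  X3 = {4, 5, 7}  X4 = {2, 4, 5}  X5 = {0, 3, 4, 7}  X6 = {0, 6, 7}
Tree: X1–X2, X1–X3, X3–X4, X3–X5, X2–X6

A tree decomposition must satisfy three properties: every vertex lies in some bag; for every edge, both endpoints lie together in some bag; and for every vertex, the bags containing it form a connected subtree. Here bags containing vertex 0 are not connected in the tree, so the decomposition is invalid.

No — bags containing vertex 0 are not connected in the tree.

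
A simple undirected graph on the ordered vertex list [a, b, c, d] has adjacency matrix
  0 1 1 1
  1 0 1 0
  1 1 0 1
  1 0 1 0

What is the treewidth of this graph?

A width-2 tree decomposition is:
Bags: B1 = {a, b, c}  B2 = {a, c, d}
Tree: B1–B2
Each bag holds 3 vertices, so the decomposition has width 2, which upper-bounds the treewidth. Conversely, {a, c, d} is a clique of size 3, and the vertices of any clique must share a bag in every tree decomposition; so some bag has ≥ 3 vertices and tw(G) ≥ 2. The upper and lower bounds meet at 2, so that is the treewidth.

2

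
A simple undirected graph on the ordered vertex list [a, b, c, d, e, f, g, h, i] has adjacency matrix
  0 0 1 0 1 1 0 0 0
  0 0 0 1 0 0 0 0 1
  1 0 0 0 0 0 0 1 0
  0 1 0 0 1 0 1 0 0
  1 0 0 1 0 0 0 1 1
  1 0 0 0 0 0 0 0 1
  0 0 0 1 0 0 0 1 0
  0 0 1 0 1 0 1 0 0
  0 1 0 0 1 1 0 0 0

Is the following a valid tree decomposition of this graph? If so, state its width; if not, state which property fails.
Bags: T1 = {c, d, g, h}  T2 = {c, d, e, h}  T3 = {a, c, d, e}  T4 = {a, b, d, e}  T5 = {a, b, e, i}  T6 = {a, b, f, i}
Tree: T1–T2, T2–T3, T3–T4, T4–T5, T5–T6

Checking the three conditions: (i) the bags cover all of {a, b, c, d, e, f, g, h, i}; (ii) for each edge, some bag contains both endpoints; (iii) the bags containing any fixed vertex form a subtree. All hold, so the decomposition is valid with width 4 − 1 = 3.

Yes; width 3.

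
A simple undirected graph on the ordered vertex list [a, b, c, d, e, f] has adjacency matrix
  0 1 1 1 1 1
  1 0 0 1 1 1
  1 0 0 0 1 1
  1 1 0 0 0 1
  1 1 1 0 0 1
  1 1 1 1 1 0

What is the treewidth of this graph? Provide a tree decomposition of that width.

Treewidth 3.
Bags: B1 = {a, b, e, f}  B2 = {a, b, d, f}  B3 = {a, c, e, f}
Tree: B1–B2, B1–B3

Every bag has size at most 4, so the width is 4 − 1 = 3 and tw(G) ≤ 3. Conversely, {a, b, d, f} is a clique of size 4, and the vertices of any clique must share a bag in every tree decomposition; so some bag has ≥ 4 vertices and tw(G) ≥ 3. Hence tw(G) = 3 exactly.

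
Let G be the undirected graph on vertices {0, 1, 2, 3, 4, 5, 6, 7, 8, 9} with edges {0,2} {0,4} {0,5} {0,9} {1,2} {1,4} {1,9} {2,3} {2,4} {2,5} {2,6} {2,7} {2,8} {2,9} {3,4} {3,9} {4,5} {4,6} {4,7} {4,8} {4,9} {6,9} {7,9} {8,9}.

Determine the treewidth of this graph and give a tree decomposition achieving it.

Each bag holds 4 vertices, so the decomposition has width 3, which upper-bounds the treewidth. On the other hand G contains the 4-clique {0, 2, 4, 9}. A clique must lie in a single bag of any decomposition, so no decomposition can have width below 3. Therefore the treewidth is 3.

Treewidth 3.
One optimal decomposition is:
Bags: B1 = {2, 4, 7, 9}  B2 = {0, 2, 4, 9}  B3 = {2, 4, 6, 9}  B4 = {2, 3, 4, 9}  B5 = {0, 2, 4, 5}  B6 = {2, 4, 8, 9}  B7 = {1, 2, 4, 9}
Tree: B1–B2, B2–B3, B2–B4, B2–B5, B1–B6, B1–B7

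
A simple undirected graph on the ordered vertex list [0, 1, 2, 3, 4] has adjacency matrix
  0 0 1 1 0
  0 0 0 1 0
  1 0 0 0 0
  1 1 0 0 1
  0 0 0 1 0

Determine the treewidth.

A width-1 tree decomposition is:
Bags: B1 = {1, 3}  B2 = {0, 3}  B3 = {0, 2}  B4 = {3, 4}
Tree: B1–B2, B2–B3, B1–B4
The largest bag has 2 vertices, giving width 1; this decomposition certifies tw(G) ≤ 1. Any graph with an edge has treewidth ≥ 1, and G has the edge 3–1. Hence tw(G) = 1 exactly.

1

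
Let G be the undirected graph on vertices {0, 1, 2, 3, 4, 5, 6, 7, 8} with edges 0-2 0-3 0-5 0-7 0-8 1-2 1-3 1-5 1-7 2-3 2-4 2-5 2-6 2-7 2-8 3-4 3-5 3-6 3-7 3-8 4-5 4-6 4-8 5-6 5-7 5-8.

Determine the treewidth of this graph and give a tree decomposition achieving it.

Each bag holds 5 vertices, so the decomposition has width 4, which upper-bounds the treewidth. On the other hand G contains the 5-clique {0, 2, 3, 5, 8}. A clique must lie in a single bag of any decomposition, so no decomposition can have width below 4. The upper and lower bounds meet at 4, so that is the treewidth.

Treewidth 4.
One optimal decomposition is:
Bags: B1 = {2, 3, 4, 5, 8}  B2 = {0, 2, 3, 5, 8}  B3 = {0, 2, 3, 5, 7}  B4 = {2, 3, 4, 5, 6}  B5 = {1, 2, 3, 5, 7}
Tree: B1–B2, B2–B3, B1–B4, B3–B5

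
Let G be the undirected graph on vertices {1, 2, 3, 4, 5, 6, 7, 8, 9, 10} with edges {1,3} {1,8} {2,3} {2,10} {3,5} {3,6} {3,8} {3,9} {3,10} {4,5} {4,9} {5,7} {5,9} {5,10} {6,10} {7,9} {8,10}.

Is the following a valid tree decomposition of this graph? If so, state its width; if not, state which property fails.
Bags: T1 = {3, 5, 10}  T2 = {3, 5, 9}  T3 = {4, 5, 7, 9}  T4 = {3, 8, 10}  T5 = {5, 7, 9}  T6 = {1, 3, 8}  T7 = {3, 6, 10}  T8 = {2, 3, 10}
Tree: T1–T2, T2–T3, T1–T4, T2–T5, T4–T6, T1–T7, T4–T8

No — bags containing vertex 7 are not connected in the tree.

A tree decomposition must satisfy three properties: every vertex lies in some bag; for every edge, both endpoints lie together in some bag; and for every vertex, the bags containing it form a connected subtree. Here bags containing vertex 7 are not connected in the tree, so the decomposition is invalid.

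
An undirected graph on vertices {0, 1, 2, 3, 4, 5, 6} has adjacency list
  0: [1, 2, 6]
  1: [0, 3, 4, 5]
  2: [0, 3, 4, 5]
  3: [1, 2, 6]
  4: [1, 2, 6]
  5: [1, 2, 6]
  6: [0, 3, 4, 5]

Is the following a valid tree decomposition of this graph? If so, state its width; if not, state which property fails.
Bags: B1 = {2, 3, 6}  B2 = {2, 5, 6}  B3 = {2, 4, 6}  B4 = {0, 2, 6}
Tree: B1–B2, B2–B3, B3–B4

No — vertex 1 appears in no bag.

A tree decomposition must satisfy three properties: every vertex lies in some bag; for every edge, both endpoints lie together in some bag; and for every vertex, the bags containing it form a connected subtree. Here vertex 1 appears in no bag, so the decomposition is invalid.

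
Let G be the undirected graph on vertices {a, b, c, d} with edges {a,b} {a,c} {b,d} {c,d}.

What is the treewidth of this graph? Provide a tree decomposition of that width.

Treewidth 2.
Bags: B1 = {b, c, d}  B2 = {a, b, c}
Tree: B1–B2

The largest bag has 3 vertices, giving width 2; this decomposition certifies tw(G) ≤ 2. Since b–d–c–a–b is a cycle in G, G is not acyclic. Forests are exactly the graphs of treewidth ≤ 1, so tw(G) ≥ 2. Therefore the treewidth is 2.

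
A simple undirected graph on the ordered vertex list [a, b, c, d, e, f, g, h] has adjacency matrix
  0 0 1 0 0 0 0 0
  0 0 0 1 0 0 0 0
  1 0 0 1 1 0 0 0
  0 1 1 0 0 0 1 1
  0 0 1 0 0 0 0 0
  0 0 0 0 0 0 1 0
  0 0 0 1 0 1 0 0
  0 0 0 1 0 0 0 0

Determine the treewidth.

1

A width-1 tree decomposition is:
Bags: B1 = {d, g}  B2 = {b, d}  B3 = {d, h}  B4 = {f, g}  B5 = {c, d}  B6 = {c, e}  B7 = {a, c}
Tree: B1–B2, B1–B3, B1–B4, B1–B5, B5–B6, B6–B7
Each bag holds 2 vertices, so the decomposition has width 1, which upper-bounds the treewidth. Any graph with an edge has treewidth ≥ 1, and G has the edge d–g. Therefore the treewidth is 1.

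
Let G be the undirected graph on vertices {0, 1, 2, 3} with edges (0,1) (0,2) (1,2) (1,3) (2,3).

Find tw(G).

A width-2 tree decomposition is:
Bags: B1 = {0, 1, 2}  B2 = {1, 2, 3}
Tree: B1–B2
The largest bag has 3 vertices, giving width 2; this decomposition certifies tw(G) ≤ 2. Conversely, {0, 1, 2} is a clique of size 3, and the vertices of any clique must share a bag in every tree decomposition; so some bag has ≥ 3 vertices and tw(G) ≥ 2. Therefore the treewidth is 2.

2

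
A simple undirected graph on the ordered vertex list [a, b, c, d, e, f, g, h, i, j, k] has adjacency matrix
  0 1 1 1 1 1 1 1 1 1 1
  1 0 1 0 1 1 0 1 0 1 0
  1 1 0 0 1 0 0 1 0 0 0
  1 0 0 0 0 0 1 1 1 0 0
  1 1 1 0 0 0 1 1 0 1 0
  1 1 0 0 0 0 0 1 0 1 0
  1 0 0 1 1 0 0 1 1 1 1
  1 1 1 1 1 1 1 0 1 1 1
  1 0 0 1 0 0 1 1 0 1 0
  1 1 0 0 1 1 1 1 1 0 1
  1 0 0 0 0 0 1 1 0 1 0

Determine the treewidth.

4

A width-4 tree decomposition is:
Bags: B1 = {a, g, h, j, k}  B2 = {a, g, h, i, j}  B3 = {a, e, g, h, j}  B4 = {a, b, e, h, j}  B5 = {a, b, c, e, h}  B6 = {a, d, g, h, i}  B7 = {a, b, f, h, j}
Tree: B1–B2, B2–B3, B3–B4, B4–B5, B2–B6, B4–B7
Each bag holds 5 vertices, so the decomposition has width 4, which upper-bounds the treewidth. On the other hand G contains the 5-clique {a, d, g, h, i}. A clique must lie in a single bag of any decomposition, so no decomposition can have width below 4. The upper and lower bounds meet at 4, so that is the treewidth.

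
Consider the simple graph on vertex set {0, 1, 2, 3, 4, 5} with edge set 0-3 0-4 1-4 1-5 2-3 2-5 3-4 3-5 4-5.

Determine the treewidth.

A width-2 tree decomposition is:
Bags: B1 = {3, 4, 5}  B2 = {0, 3, 4}  B3 = {2, 3, 5}  B4 = {1, 4, 5}
Tree: B1–B2, B1–B3, B1–B4
Every bag has size at most 3, so the width is 3 − 1 = 2 and tw(G) ≤ 2. Conversely, {1, 4, 5} is a clique of size 3, and the vertices of any clique must share a bag in every tree decomposition; so some bag has ≥ 3 vertices and tw(G) ≥ 2. Hence tw(G) = 2 exactly.

2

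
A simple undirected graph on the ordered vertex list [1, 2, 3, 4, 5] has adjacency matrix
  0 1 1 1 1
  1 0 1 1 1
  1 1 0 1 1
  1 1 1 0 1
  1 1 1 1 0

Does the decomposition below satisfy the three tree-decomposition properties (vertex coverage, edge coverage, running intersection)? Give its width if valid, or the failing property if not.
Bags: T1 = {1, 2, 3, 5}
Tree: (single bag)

A tree decomposition must satisfy three properties: every vertex lies in some bag; for every edge, both endpoints lie together in some bag; and for every vertex, the bags containing it form a connected subtree. Here vertex 4 appears in no bag, so the decomposition is invalid.

No — vertex 4 appears in no bag.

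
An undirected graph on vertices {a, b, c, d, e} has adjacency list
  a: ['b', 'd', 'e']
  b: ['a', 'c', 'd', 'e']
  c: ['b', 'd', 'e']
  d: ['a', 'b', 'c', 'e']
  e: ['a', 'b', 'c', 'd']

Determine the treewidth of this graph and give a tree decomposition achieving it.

Treewidth 3.
Bags: B1 = {a, b, d, e}  B2 = {b, c, d, e}
Tree: B1–B2

The largest bag has 4 vertices, giving width 3; this decomposition certifies tw(G) ≤ 3. Conversely, {b, c, d, e} is a clique of size 4, and the vertices of any clique must share a bag in every tree decomposition; so some bag has ≥ 4 vertices and tw(G) ≥ 3. Hence tw(G) = 3 exactly.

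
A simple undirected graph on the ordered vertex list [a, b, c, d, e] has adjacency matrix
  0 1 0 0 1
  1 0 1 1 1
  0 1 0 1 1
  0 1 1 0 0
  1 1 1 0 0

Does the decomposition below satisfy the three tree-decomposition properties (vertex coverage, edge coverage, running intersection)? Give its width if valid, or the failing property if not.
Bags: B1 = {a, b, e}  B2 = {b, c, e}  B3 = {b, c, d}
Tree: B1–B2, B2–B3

Yes; width 2.

Checking the three conditions: (i) the bags cover all of {a, b, c, d, e}; (ii) for each edge, some bag contains both endpoints; (iii) the bags containing any fixed vertex form a subtree. All hold, so the decomposition is valid with width 3 − 1 = 2.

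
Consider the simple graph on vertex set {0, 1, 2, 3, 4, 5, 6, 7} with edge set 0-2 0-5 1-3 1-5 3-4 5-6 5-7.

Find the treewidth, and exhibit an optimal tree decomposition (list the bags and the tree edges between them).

The largest bag has 2 vertices, giving width 1; this decomposition certifies tw(G) ≤ 1. Since G has at least one edge (e.g. 1–5), it is not an edgeless graph, so tw(G) ≥ 1. Therefore the treewidth is 1.

Treewidth 1.
One optimal decomposition is:
Bags: B1 = {1, 5}  B2 = {0, 5}  B3 = {5, 7}  B4 = {0, 2}  B5 = {1, 3}  B6 = {5, 6}  B7 = {3, 4}
Tree: B1–B2, B2–B3, B2–B4, B1–B5, B3–B6, B5–B7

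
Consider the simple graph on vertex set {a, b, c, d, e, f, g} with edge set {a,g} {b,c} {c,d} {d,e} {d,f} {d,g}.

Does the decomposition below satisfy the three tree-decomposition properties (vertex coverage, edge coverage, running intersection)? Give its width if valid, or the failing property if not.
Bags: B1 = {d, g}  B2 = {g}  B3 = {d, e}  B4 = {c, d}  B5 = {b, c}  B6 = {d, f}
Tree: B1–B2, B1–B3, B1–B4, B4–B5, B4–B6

A tree decomposition must satisfy three properties: every vertex lies in some bag; for every edge, both endpoints lie together in some bag; and for every vertex, the bags containing it form a connected subtree. Here vertex a appears in no bag, so the decomposition is invalid.

No — vertex a appears in no bag.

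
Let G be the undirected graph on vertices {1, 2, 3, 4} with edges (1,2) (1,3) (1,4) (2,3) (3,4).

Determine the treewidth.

2

A width-2 tree decomposition is:
Bags: B1 = {1, 2, 3}  B2 = {1, 3, 4}
Tree: B1–B2
The largest bag has 3 vertices, giving width 2; this decomposition certifies tw(G) ≤ 2. For the lower bound, the 3 vertices {1, 2, 3} are pairwise adjacent, and any tree decomposition puts a clique entirely inside one bag — forcing width ≥ 2. The upper and lower bounds meet at 2, so that is the treewidth.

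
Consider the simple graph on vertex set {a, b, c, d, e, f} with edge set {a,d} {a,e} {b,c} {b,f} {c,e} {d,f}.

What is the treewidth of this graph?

2

A width-2 tree decomposition is:
Bags: B1 = {b, d, f}  B2 = {b, c, d}  B3 = {c, d, e}  B4 = {a, d, e}
Tree: B1–B2, B2–B3, B3–B4
The largest bag has 3 vertices, giving width 2; this decomposition certifies tw(G) ≤ 2. The edges d–f–b–c–e–a–d form a cycle, so G is not a tree and its treewidth is at least 2. Combining the bounds, tw(G) = 2.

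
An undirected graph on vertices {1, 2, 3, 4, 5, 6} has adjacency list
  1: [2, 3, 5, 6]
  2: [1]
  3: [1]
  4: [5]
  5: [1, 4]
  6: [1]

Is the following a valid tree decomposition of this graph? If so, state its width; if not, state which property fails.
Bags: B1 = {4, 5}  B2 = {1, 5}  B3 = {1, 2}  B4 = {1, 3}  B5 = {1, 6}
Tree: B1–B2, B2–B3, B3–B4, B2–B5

Checking the three conditions: (i) the bags cover all of {1, 2, 3, 4, 5, 6}; (ii) for each edge, some bag contains both endpoints; (iii) the bags containing any fixed vertex form a subtree. All hold, so the decomposition is valid with width 2 − 1 = 1.

Yes; width 1.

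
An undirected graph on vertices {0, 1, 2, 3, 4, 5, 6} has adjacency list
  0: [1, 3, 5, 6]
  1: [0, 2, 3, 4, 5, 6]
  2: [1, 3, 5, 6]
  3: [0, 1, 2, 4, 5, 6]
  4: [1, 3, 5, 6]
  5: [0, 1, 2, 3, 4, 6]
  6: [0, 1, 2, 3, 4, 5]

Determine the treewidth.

A width-4 tree decomposition is:
Bags: B1 = {1, 2, 3, 5, 6}  B2 = {0, 1, 3, 5, 6}  B3 = {1, 3, 4, 5, 6}
Tree: B1–B2, B2–B3
Every bag has size at most 5, so the width is 5 − 1 = 4 and tw(G) ≤ 4. Conversely, {0, 1, 3, 5, 6} is a clique of size 5, and the vertices of any clique must share a bag in every tree decomposition; so some bag has ≥ 5 vertices and tw(G) ≥ 4. Combining the bounds, tw(G) = 4.

4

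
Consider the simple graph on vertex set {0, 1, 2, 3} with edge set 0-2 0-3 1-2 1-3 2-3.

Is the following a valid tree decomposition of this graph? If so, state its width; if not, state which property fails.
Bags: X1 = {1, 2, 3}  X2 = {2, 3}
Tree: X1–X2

A tree decomposition must satisfy three properties: every vertex lies in some bag; for every edge, both endpoints lie together in some bag; and for every vertex, the bags containing it form a connected subtree. Here vertex 0 appears in no bag, so the decomposition is invalid.

No — vertex 0 appears in no bag.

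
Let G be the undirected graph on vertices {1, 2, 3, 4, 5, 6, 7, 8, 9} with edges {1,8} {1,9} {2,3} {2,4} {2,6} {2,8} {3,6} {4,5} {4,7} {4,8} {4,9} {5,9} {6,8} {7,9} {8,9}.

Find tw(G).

A width-2 tree decomposition is:
Bags: B1 = {2, 4, 8}  B2 = {4, 8, 9}  B3 = {2, 6, 8}  B4 = {4, 5, 9}  B5 = {1, 8, 9}  B6 = {4, 7, 9}  B7 = {2, 3, 6}
Tree: B1–B2, B1–B3, B2–B4, B2–B5, B4–B6, B3–B7
Each bag holds 3 vertices, so the decomposition has width 2, which upper-bounds the treewidth. Conversely, {1, 8, 9} is a clique of size 3, and the vertices of any clique must share a bag in every tree decomposition; so some bag has ≥ 3 vertices and tw(G) ≥ 2. The upper and lower bounds meet at 2, so that is the treewidth.

2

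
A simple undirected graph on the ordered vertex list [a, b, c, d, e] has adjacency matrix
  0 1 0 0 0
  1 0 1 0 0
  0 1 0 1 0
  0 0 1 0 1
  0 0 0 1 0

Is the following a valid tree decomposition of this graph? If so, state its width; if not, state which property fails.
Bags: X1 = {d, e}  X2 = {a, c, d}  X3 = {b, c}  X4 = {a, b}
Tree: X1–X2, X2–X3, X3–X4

A tree decomposition must satisfy three properties: every vertex lies in some bag; for every edge, both endpoints lie together in some bag; and for every vertex, the bags containing it form a connected subtree. Here bags containing vertex a are not connected in the tree, so the decomposition is invalid.

No — bags containing vertex a are not connected in the tree.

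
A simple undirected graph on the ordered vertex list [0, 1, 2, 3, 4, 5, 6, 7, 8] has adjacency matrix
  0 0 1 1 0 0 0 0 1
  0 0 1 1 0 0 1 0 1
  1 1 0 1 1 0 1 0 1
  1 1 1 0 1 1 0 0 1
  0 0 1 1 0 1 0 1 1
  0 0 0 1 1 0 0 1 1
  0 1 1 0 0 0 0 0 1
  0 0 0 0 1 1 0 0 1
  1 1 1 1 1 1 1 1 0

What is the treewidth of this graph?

3

A width-3 tree decomposition is:
Bags: B1 = {1, 2, 3, 8}  B2 = {2, 3, 4, 8}  B3 = {0, 2, 3, 8}  B4 = {1, 2, 6, 8}  B5 = {3, 4, 5, 8}  B6 = {4, 5, 7, 8}
Tree: B1–B2, B2–B3, B1–B4, B2–B5, B5–B6
Every bag has size at most 4, so the width is 4 − 1 = 3 and tw(G) ≤ 3. Conversely, {0, 2, 3, 8} is a clique of size 4, and the vertices of any clique must share a bag in every tree decomposition; so some bag has ≥ 4 vertices and tw(G) ≥ 3. Therefore the treewidth is 3.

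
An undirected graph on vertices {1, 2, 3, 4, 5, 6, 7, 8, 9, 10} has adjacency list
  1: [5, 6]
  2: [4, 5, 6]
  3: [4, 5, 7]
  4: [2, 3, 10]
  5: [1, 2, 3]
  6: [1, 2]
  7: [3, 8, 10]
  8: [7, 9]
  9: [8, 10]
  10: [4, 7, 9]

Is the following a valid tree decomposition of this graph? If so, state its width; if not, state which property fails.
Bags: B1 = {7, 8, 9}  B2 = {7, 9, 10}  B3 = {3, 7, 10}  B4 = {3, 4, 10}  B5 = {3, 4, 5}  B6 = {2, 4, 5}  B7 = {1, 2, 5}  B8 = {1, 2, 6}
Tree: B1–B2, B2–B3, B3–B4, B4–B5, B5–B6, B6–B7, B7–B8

Yes; width 2.

Vertex coverage: the bags together contain {1, 2, 3, 4, 5, 6, 7, 8, 9, 10}, the full vertex set. Edge coverage: each edge of G has both endpoints in at least one bag. Running intersection: for every vertex, the bags containing it form a connected subtree. All three properties hold, so this is a valid tree decomposition of width max|bag| − 1 = 2, and hence tw(G) ≤ 2.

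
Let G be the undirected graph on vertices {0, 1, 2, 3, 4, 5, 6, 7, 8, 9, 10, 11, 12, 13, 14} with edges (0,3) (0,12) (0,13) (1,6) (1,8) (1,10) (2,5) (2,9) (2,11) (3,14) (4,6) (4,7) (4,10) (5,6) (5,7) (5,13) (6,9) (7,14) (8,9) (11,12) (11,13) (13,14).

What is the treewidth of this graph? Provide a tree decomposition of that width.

The largest bag has 4 vertices, giving width 3; this decomposition certifies tw(G) ≤ 3. For the lower bound: the 4 vertex sets {1,8,10}, {4}, {6}, {2,5,7,9} are disjoint, each induces a connected subgraph, and every pair is joined by at least one edge of G. Contracting each set to a single vertex therefore yields K_{4} as a minor, and since treewidth is minor-monotone, tw(G) ≥ tw(K_{4}) = 3. Combining the bounds, tw(G) = 3.

Treewidth 3.
Bags: B1 = {1, 4, 8, 10}  B2 = {1, 4, 6, 8}  B3 = {4, 6, 8, 9}  B4 = {4, 6, 7, 9}  B5 = {5, 6, 7, 9}  B6 = {2, 5, 7, 9}  B7 = {2, 5, 7, 14}  B8 = {2, 5, 13, 14}  B9 = {2, 11, 13, 14}  B10 = {3, 11, 13, 14}  B11 = {0, 3, 11, 13}  B12 = {0, 3, 11, 12}
Tree: B1–B2, B2–B3, B3–B4, B4–B5, B5–B6, B6–B7, B7–B8, B8–B9, B9–B10, B10–B11, B11–B12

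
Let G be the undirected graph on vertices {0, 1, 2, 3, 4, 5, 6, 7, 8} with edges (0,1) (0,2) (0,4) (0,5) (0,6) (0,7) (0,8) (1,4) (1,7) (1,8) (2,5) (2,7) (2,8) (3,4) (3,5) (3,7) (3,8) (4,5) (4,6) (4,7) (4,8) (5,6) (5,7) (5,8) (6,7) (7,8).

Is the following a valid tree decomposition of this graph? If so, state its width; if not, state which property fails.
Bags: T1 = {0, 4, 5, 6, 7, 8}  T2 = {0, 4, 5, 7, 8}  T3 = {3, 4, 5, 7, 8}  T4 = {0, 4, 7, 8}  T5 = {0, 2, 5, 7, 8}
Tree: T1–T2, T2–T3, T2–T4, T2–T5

No — vertex 1 appears in no bag.

A tree decomposition must satisfy three properties: every vertex lies in some bag; for every edge, both endpoints lie together in some bag; and for every vertex, the bags containing it form a connected subtree. Here vertex 1 appears in no bag, so the decomposition is invalid.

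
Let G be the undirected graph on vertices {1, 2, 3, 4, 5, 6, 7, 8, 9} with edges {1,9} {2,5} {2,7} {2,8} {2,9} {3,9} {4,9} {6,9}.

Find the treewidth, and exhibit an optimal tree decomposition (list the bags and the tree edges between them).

Each bag holds 2 vertices, so the decomposition has width 1, which upper-bounds the treewidth. Since G has at least one edge (e.g. 7–2), it is not an edgeless graph, so tw(G) ≥ 1. The upper and lower bounds meet at 1, so that is the treewidth.

Treewidth 1.
Bags: B1 = {2, 7}  B2 = {2, 9}  B3 = {3, 9}  B4 = {4, 9}  B5 = {6, 9}  B6 = {1, 9}  B7 = {2, 8}  B8 = {2, 5}
Tree: B1–B2, B2–B3, B2–B4, B3–B5, B2–B6, B2–B7, B7–B8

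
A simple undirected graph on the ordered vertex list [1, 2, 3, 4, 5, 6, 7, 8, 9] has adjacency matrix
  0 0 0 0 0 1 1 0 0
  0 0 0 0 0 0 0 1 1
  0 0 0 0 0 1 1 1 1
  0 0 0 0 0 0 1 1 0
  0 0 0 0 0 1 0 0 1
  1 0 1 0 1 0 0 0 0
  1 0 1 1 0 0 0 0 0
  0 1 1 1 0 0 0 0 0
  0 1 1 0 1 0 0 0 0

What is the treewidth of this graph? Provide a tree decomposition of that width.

Treewidth 3.
One optimal decomposition is:
Bags: B1 = {1, 5, 6, 7}  B2 = {3, 5, 6, 7}  B3 = {3, 5, 7, 9}  B4 = {3, 4, 7, 9}  B5 = {3, 4, 8, 9}  B6 = {2, 4, 8, 9}
Tree: B1–B2, B2–B3, B3–B4, B4–B5, B5–B6

The largest bag has 4 vertices, giving width 3; this decomposition certifies tw(G) ≤ 3. For the lower bound: the 4 vertex sets {1,5,6}, {7}, {3}, {2,4,8,9} are disjoint, each induces a connected subgraph, and every pair is joined by at least one edge of G. Contracting each set to a single vertex therefore yields K_{4} as a minor, and since treewidth is minor-monotone, tw(G) ≥ tw(K_{4}) = 3. The upper and lower bounds meet at 3, so that is the treewidth.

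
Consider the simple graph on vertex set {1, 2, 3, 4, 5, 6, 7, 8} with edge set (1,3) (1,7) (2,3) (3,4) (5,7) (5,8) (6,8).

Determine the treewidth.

1

A width-1 tree decomposition is:
Bags: B1 = {5, 7}  B2 = {1, 7}  B3 = {1, 3}  B4 = {3, 4}  B5 = {5, 8}  B6 = {6, 8}  B7 = {2, 3}
Tree: B1–B2, B2–B3, B3–B4, B1–B5, B5–B6, B3–B7
Each bag holds 2 vertices, so the decomposition has width 1, which upper-bounds the treewidth. G has an edge, so its treewidth is at least 1. Therefore the treewidth is 1.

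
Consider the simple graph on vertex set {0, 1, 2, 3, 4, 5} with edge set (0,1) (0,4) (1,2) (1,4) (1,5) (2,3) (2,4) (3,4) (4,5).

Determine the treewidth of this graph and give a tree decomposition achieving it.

Each bag holds 3 vertices, so the decomposition has width 2, which upper-bounds the treewidth. For the lower bound, the 3 vertices {0, 1, 4} are pairwise adjacent, and any tree decomposition puts a clique entirely inside one bag — forcing width ≥ 2. Combining the bounds, tw(G) = 2.

Treewidth 2.
Bags: B1 = {1, 4, 5}  B2 = {0, 1, 4}  B3 = {1, 2, 4}  B4 = {2, 3, 4}
Tree: B1–B2, B1–B3, B3–B4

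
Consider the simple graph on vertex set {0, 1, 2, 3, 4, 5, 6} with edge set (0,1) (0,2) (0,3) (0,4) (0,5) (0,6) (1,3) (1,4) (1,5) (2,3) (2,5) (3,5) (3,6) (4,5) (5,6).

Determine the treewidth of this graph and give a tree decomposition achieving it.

Each bag holds 4 vertices, so the decomposition has width 3, which upper-bounds the treewidth. On the other hand G contains the 4-clique {0, 1, 3, 5}. A clique must lie in a single bag of any decomposition, so no decomposition can have width below 3. Combining the bounds, tw(G) = 3.

Treewidth 3.
Bags: B1 = {0, 1, 3, 5}  B2 = {0, 3, 5, 6}  B3 = {0, 2, 3, 5}  B4 = {0, 1, 4, 5}
Tree: B1–B2, B1–B3, B1–B4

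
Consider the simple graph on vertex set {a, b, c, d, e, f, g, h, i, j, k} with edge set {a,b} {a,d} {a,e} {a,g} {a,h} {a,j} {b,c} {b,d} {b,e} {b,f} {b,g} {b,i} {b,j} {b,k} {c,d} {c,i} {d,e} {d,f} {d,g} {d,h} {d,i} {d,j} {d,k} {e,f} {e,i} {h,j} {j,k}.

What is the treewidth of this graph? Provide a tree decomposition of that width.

Each bag holds 4 vertices, so the decomposition has width 3, which upper-bounds the treewidth. On the other hand G contains the 4-clique {a, d, h, j}. A clique must lie in a single bag of any decomposition, so no decomposition can have width below 3. Therefore the treewidth is 3.

Treewidth 3.
One such decomposition:
Bags: B1 = {a, b, d, j}  B2 = {a, b, d, e}  B3 = {a, b, d, g}  B4 = {b, d, e, i}  B5 = {a, d, h, j}  B6 = {b, d, j, k}  B7 = {b, d, e, f}  B8 = {b, c, d, i}
Tree: B1–B2, B2–B3, B2–B4, B1–B5, B1–B6, B2–B7, B4–B8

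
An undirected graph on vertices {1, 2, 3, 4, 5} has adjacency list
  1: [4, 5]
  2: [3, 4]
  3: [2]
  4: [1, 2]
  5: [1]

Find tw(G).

A width-1 tree decomposition is:
Bags: B1 = {1, 5}  B2 = {1, 4}  B3 = {2, 4}  B4 = {2, 3}
Tree: B1–B2, B2–B3, B3–B4
Every bag has size at most 2, so the width is 2 − 1 = 1 and tw(G) ≤ 1. Any graph with an edge has treewidth ≥ 1, and G has the edge 5–1. Combining the bounds, tw(G) = 1.

1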